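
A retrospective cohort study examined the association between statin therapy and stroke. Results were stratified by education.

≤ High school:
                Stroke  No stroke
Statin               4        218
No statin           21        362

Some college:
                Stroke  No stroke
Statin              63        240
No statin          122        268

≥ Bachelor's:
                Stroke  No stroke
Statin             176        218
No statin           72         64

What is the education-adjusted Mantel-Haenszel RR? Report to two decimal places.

0.73

RR_MH = Σ(aᵢ·n₀ᵢ/nᵢ) / Σ(cᵢ·n₁ᵢ/nᵢ), with n₁ᵢ = aᵢ+bᵢ (exposed), n₀ᵢ = cᵢ+dᵢ (unexposed), nᵢ = n₁ᵢ+n₀ᵢ.
Stratum 1 (≤ High school): n₁ = 222, n₀ = 383, n = 605; a·n₀/n = 4·383/605 = 2.5322; c·n₁/n = 21·222/605 = 7.7058
Stratum 2 (Some college): n₁ = 303, n₀ = 390, n = 693; a·n₀/n = 63·390/693 = 35.4545; c·n₁/n = 122·303/693 = 53.3420
Stratum 3 (≥ Bachelor's): n₁ = 394, n₀ = 136, n = 530; a·n₀/n = 176·136/530 = 45.1623; c·n₁/n = 72·394/530 = 53.5245
RR_MH = (2.5322 + 35.4545 + 45.1623) / (7.7058 + 53.3420 + 53.5245) = 83.1490 / 114.5723 = 0.72573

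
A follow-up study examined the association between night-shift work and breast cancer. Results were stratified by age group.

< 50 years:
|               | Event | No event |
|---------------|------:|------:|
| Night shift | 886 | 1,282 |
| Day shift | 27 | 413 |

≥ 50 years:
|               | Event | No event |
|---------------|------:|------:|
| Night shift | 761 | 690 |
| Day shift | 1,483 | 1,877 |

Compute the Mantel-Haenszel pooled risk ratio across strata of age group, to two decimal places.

1.45

RR_MH = Σ(aᵢ·n₀ᵢ/nᵢ) / Σ(cᵢ·n₁ᵢ/nᵢ), with n₁ᵢ = aᵢ+bᵢ (exposed), n₀ᵢ = cᵢ+dᵢ (unexposed), nᵢ = n₁ᵢ+n₀ᵢ.
Stratum 1 (< 50 years): n₁ = 2168, n₀ = 440, n = 2608; a·n₀/n = 886·440/2608 = 149.4785; c·n₁/n = 27·2168/2608 = 22.4448
Stratum 2 (≥ 50 years): n₁ = 1451, n₀ = 3360, n = 4811; a·n₀/n = 761·3360/4811 = 531.4820; c·n₁/n = 1483·1451/4811 = 447.2735
RR_MH = (149.4785 + 531.4820) / (22.4448 + 447.2735) = 680.9605 / 469.7183 = 1.44972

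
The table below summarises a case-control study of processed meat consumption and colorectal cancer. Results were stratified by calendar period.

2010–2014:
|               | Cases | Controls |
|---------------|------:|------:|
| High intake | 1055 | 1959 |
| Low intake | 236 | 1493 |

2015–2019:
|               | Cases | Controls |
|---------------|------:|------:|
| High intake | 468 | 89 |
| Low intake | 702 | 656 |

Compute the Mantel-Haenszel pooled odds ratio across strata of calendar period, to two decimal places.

OR_MH = Σ(aᵢdᵢ/nᵢ) / Σ(bᵢcᵢ/nᵢ), where nᵢ is the stratum total.
Stratum 1 (2010–2014): n = 4743; a·d/n = 1055·1493/4743 = 332.0926; b·c/n = 1959·236/4743 = 97.4750
Stratum 2 (2015–2019): n = 1915; a·d/n = 468·656/1915 = 160.3175; b·c/n = 89·702/1915 = 32.6256
OR_MH = (332.0926 + 160.3175) / (97.4750 + 32.6256) = 492.4101 / 130.1006 = 3.78484

3.78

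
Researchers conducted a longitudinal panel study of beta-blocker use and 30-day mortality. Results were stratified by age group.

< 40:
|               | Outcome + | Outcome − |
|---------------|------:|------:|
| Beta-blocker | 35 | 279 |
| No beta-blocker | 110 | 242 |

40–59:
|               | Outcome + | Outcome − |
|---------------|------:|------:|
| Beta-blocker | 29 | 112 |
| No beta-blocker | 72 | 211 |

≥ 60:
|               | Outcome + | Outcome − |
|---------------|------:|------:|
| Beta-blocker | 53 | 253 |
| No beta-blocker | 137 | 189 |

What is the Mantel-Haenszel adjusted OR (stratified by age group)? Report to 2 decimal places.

OR_MH = Σ(aᵢdᵢ/nᵢ) / Σ(bᵢcᵢ/nᵢ), where nᵢ is the stratum total.
Stratum 1 (< 40): n = 666; a·d/n = 35·242/666 = 12.7177; b·c/n = 279·110/666 = 46.0811
Stratum 2 (40–59): n = 424; a·d/n = 29·211/424 = 14.4316; b·c/n = 112·72/424 = 19.0189
Stratum 3 (≥ 60): n = 632; a·d/n = 53·189/632 = 15.8497; b·c/n = 253·137/632 = 54.8434
OR_MH = (12.7177 + 14.4316 + 15.8497) / (46.0811 + 19.0189 + 54.8434) = 42.9990 / 119.9433 = 0.35849

0.36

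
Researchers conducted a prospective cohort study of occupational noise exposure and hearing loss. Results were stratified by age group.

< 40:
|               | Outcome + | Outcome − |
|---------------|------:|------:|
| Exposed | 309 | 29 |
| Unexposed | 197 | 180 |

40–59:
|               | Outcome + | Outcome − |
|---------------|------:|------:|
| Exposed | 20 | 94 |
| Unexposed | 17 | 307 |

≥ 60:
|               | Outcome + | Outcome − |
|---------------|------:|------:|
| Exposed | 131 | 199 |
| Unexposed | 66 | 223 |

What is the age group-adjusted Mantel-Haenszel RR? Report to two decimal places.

1.80

RR_MH = Σ(aᵢ·n₀ᵢ/nᵢ) / Σ(cᵢ·n₁ᵢ/nᵢ), with n₁ᵢ = aᵢ+bᵢ (exposed), n₀ᵢ = cᵢ+dᵢ (unexposed), nᵢ = n₁ᵢ+n₀ᵢ.
Stratum 1 (< 40): n₁ = 338, n₀ = 377, n = 715; a·n₀/n = 309·377/715 = 162.9273; c·n₁/n = 197·338/715 = 93.1273
Stratum 2 (40–59): n₁ = 114, n₀ = 324, n = 438; a·n₀/n = 20·324/438 = 14.7945; c·n₁/n = 17·114/438 = 4.4247
Stratum 3 (≥ 60): n₁ = 330, n₀ = 289, n = 619; a·n₀/n = 131·289/619 = 61.1616; c·n₁/n = 66·330/619 = 35.1858
RR_MH = (162.9273 + 14.7945 + 61.1616) / (93.1273 + 4.4247 + 35.1858) = 238.8833 / 132.7377 = 1.79966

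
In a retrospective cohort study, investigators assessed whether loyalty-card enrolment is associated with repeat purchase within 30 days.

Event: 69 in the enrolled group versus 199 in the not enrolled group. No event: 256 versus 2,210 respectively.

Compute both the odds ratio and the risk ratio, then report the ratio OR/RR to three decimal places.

From the description: a = 69, b = 256, c = 199, d = 2210.
OR = (69·2210)/(256·199) = 152490/50944 = 2.99329
Risk in exposed = 69/325 = 0.21231; risk in unexposed = 199/2409 = 0.08261; RR = 2.57010
OR/RR = 2.99329 / 2.57010 = 1.16466
The outcome is not rare, so the OR lies further from 1 than the RR.

1.165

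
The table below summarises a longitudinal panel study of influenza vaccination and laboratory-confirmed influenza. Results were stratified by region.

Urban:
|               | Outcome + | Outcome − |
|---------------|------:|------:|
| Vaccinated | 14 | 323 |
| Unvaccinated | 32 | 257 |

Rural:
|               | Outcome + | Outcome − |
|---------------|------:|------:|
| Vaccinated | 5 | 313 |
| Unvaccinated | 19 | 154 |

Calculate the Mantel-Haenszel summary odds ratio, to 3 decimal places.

OR_MH = Σ(aᵢdᵢ/nᵢ) / Σ(bᵢcᵢ/nᵢ), where nᵢ is the stratum total.
Stratum 1 (Urban): n = 626; a·d/n = 14·257/626 = 5.7476; b·c/n = 323·32/626 = 16.5112
Stratum 2 (Rural): n = 491; a·d/n = 5·154/491 = 1.5682; b·c/n = 313·19/491 = 12.1120
OR_MH = (5.7476 + 1.5682) / (16.5112 + 12.1120) = 7.3158 / 28.6232 = 0.25559

0.256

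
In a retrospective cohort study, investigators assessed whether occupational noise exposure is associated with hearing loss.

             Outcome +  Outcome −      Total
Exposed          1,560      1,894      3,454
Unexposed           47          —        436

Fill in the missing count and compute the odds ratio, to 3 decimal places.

The missing cell is in the unexposed row: 436 − 47 = 389.
So a = 1560, b = 1894, c = 47, d = 389.
OR = (a·d)/(b·c) = (1560 × 389) / (1894 × 47) = 606840 / 89018 = 6.81705

6.817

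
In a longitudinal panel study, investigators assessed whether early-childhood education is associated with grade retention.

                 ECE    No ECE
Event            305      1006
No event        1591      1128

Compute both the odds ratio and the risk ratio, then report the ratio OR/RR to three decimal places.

0.630

Reading the table with exposure as columns: a = 305 (ECE, case), b = 1591 (ECE, non-case), c = 1006 (No ECE, case), d = 1128.
OR = (305·1128)/(1591·1006) = 344040/1600546 = 0.21495
Risk in exposed = 305/1896 = 0.16086; risk in unexposed = 1006/2134 = 0.47142; RR = 0.34124
OR/RR = 0.21495 / 0.34124 = 0.62992
The outcome is not rare, so the OR lies further from 1 than the RR.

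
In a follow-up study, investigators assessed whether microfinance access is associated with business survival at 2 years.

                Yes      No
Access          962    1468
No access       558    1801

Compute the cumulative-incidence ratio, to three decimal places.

1.674

Cells: a = 962, b = 1468, c = 558, d = 1801.
Risk in exposed = 962/2430 = 0.39588; risk in unexposed = 558/2359 = 0.23654.
RR = 0.39588 / 0.23654 = 1.67364
The risk among the exposed is 1.67 times that among the unexposed.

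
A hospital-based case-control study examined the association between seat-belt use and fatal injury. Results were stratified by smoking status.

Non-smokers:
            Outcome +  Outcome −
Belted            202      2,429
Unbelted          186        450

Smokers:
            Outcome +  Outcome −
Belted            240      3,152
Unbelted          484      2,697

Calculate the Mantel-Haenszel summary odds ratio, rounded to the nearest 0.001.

0.341

OR_MH = Σ(aᵢdᵢ/nᵢ) / Σ(bᵢcᵢ/nᵢ), where nᵢ is the stratum total.
Stratum 1 (Non-smokers): n = 3267; a·d/n = 202·450/3267 = 27.8237; b·c/n = 2429·186/3267 = 138.2902
Stratum 2 (Smokers): n = 6573; a·d/n = 240·2697/6573 = 98.4756; b·c/n = 3152·484/6573 = 232.0962
OR_MH = (27.8237 + 98.4756) / (138.2902 + 232.0962) = 126.2993 / 370.3863 = 0.34099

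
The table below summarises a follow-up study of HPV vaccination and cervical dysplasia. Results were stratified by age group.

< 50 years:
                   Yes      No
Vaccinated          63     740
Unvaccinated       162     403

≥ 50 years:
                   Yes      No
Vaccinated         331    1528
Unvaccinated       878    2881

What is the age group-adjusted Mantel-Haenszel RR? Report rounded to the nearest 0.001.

RR_MH = Σ(aᵢ·n₀ᵢ/nᵢ) / Σ(cᵢ·n₁ᵢ/nᵢ), with n₁ᵢ = aᵢ+bᵢ (exposed), n₀ᵢ = cᵢ+dᵢ (unexposed), nᵢ = n₁ᵢ+n₀ᵢ.
Stratum 1 (< 50 years): n₁ = 803, n₀ = 565, n = 1368; a·n₀/n = 63·565/1368 = 26.0197; c·n₁/n = 162·803/1368 = 95.0921
Stratum 2 (≥ 50 years): n₁ = 1859, n₀ = 3759, n = 5618; a·n₀/n = 331·3759/5618 = 221.4719; c·n₁/n = 878·1859/5618 = 290.5308
RR_MH = (26.0197 + 221.4719) / (95.0921 + 290.5308) = 247.4916 / 385.6229 = 0.64180

0.642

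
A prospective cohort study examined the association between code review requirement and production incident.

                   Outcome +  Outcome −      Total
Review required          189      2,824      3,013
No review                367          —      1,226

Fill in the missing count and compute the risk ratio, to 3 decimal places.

The missing cell is in the unexposed row: 1226 − 367 = 859.
So a = 189, b = 2824, c = 367, d = 859.
RR = [a/(a+b)] / [c/(c+d)] = (189/3013) / (367/1226) = 0.06273/0.29935 = 0.20955

0.210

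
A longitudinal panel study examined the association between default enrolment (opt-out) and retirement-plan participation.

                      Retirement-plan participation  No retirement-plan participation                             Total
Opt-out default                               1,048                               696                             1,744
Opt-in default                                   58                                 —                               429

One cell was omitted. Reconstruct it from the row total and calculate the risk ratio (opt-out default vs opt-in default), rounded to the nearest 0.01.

4.44

The missing cell is in the unexposed row: 429 − 58 = 371.
So a = 1048, b = 696, c = 58, d = 371.
RR = [a/(a+b)] / [c/(c+d)] = (1048/1744) / (58/429) = 0.60092/0.13520 = 4.44472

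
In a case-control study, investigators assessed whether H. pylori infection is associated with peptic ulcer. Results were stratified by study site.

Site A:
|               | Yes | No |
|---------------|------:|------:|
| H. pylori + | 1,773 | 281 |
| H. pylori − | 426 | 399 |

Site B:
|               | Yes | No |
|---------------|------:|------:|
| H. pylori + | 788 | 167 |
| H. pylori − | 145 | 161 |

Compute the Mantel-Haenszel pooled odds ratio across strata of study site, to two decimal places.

OR_MH = Σ(aᵢdᵢ/nᵢ) / Σ(bᵢcᵢ/nᵢ), where nᵢ is the stratum total.
Stratum 1 (Site A): n = 2879; a·d/n = 1773·399/2879 = 245.7197; b·c/n = 281·426/2879 = 41.5790
Stratum 2 (Site B): n = 1261; a·d/n = 788·161/1261 = 100.6090; b·c/n = 167·145/1261 = 19.2030
OR_MH = (245.7197 + 100.6090) / (41.5790 + 19.2030) = 346.3287 / 60.7820 = 5.69788

5.70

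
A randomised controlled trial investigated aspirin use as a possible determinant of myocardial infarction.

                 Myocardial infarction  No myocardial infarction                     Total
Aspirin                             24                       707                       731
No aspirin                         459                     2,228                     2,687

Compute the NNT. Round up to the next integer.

Risk in treated group = 24/731 = 0.03283; risk in control = 459/2687 = 0.17082.
Absolute risk reduction = 0.17082 − 0.03283 = 0.13799
NNT = 1 / ARR = 1 / 0.13799 = 7.247 → round up → 8

8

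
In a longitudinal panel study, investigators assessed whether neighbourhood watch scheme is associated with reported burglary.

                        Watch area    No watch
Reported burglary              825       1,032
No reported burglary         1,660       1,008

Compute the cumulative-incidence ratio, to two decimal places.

0.66

Reading the table with exposure as columns: a = 825 (Watch area, case), b = 1660 (Watch area, non-case), c = 1032 (No watch, case), d = 1008.
Risk in exposed = 825/2485 = 0.33199; risk in unexposed = 1032/2040 = 0.50588.
RR = 0.33199 / 0.50588 = 0.65626
The risk is 34% lower among the exposed than among the unexposed.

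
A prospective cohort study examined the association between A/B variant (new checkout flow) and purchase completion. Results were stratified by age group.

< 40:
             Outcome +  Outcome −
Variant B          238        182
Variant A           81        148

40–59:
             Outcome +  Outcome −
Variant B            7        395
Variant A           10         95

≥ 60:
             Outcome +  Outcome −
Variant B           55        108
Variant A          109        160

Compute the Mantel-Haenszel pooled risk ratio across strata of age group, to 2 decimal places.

1.18

RR_MH = Σ(aᵢ·n₀ᵢ/nᵢ) / Σ(cᵢ·n₁ᵢ/nᵢ), with n₁ᵢ = aᵢ+bᵢ (exposed), n₀ᵢ = cᵢ+dᵢ (unexposed), nᵢ = n₁ᵢ+n₀ᵢ.
Stratum 1 (< 40): n₁ = 420, n₀ = 229, n = 649; a·n₀/n = 238·229/649 = 83.9784; c·n₁/n = 81·420/649 = 52.4191
Stratum 2 (40–59): n₁ = 402, n₀ = 105, n = 507; a·n₀/n = 7·105/507 = 1.4497; c·n₁/n = 10·402/507 = 7.9290
Stratum 3 (≥ 60): n₁ = 163, n₀ = 269, n = 432; a·n₀/n = 55·269/432 = 34.2477; c·n₁/n = 109·163/432 = 41.1273
RR_MH = (83.9784 + 1.4497 + 34.2477) / (52.4191 + 7.9290 + 41.1273) = 119.6758 / 101.4754 = 1.17936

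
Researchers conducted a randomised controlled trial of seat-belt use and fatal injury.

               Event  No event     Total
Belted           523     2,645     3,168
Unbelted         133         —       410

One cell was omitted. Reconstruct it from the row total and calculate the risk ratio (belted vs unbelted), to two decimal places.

The missing cell is in the unexposed row: 410 − 133 = 277.
So a = 523, b = 2645, c = 133, d = 277.
RR = [a/(a+b)] / [c/(c+d)] = (523/3168) / (133/410) = 0.16509/0.32439 = 0.50892

0.51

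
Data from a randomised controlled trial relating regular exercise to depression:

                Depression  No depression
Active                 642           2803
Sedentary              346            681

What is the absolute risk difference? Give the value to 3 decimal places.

-0.151

Cells: a = 642, b = 2803, c = 346, d = 681.
Risk in exposed = 642/3445 = 0.186357; risk in unexposed = 346/1027 = 0.336904.
Risk difference = 0.186357 − 0.336904 = -0.150547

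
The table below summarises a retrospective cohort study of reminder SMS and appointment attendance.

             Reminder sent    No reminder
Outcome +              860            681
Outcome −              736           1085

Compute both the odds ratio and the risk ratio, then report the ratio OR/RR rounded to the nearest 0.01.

1.33

Reading the table with exposure as columns: a = 860 (Reminder sent, case), b = 736 (Reminder sent, non-case), c = 681 (No reminder, case), d = 1085.
OR = (860·1085)/(736·681) = 933100/501216 = 1.86167
Risk in exposed = 860/1596 = 0.53885; risk in unexposed = 681/1766 = 0.38562; RR = 1.39736
OR/RR = 1.86167 / 1.39736 = 1.33228
The outcome is not rare, so the OR lies further from 1 than the RR.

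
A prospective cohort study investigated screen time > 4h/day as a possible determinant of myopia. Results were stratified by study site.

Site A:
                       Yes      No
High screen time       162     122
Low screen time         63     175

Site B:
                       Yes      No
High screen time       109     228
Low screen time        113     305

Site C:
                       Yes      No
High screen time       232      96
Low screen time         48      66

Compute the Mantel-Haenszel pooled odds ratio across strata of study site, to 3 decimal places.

OR_MH = Σ(aᵢdᵢ/nᵢ) / Σ(bᵢcᵢ/nᵢ), where nᵢ is the stratum total.
Stratum 1 (Site A): n = 522; a·d/n = 162·175/522 = 54.3103; b·c/n = 122·63/522 = 14.7241
Stratum 2 (Site B): n = 755; a·d/n = 109·305/755 = 44.0331; b·c/n = 228·113/755 = 34.1245
Stratum 3 (Site C): n = 442; a·d/n = 232·66/442 = 34.6425; b·c/n = 96·48/442 = 10.4253
OR_MH = (54.3103 + 44.0331 + 34.6425) / (14.7241 + 34.1245 + 10.4253) = 132.9860 / 59.2740 = 2.24358

2.244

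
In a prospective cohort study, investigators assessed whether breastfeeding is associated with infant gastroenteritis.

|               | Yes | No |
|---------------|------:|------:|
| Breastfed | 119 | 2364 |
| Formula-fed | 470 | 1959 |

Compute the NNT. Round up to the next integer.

Risk in treated group = 119/2483 = 0.04793; risk in control = 470/2429 = 0.19350.
Absolute risk reduction = 0.19350 − 0.04793 = 0.14557
NNT = 1 / ARR = 1 / 0.14557 = 6.870 → round up → 7

7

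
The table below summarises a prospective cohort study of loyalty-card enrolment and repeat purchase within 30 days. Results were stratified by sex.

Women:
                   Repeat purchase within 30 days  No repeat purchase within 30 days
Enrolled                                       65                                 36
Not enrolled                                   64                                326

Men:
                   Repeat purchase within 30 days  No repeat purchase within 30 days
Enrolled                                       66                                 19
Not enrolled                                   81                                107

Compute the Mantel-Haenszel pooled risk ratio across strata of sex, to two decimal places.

RR_MH = Σ(aᵢ·n₀ᵢ/nᵢ) / Σ(cᵢ·n₁ᵢ/nᵢ), with n₁ᵢ = aᵢ+bᵢ (exposed), n₀ᵢ = cᵢ+dᵢ (unexposed), nᵢ = n₁ᵢ+n₀ᵢ.
Stratum 1 (Women): n₁ = 101, n₀ = 390, n = 491; a·n₀/n = 65·390/491 = 51.6293; c·n₁/n = 64·101/491 = 13.1650
Stratum 2 (Men): n₁ = 85, n₀ = 188, n = 273; a·n₀/n = 66·188/273 = 45.4505; c·n₁/n = 81·85/273 = 25.2198
RR_MH = (51.6293 + 45.4505) / (13.1650 + 25.2198) = 97.0799 / 38.3847 = 2.52913

2.53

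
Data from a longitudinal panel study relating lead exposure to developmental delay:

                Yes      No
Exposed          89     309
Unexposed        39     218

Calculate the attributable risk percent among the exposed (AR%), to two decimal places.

Cells: a = 89, b = 309, c = 39, d = 218.
Risk in exposed = 89/398 = 0.22362; risk in unexposed = 39/257 = 0.15175.
RR = 0.22362/0.15175 = 1.47359
AR% = (RR − 1)/RR × 100 = (1.47359 − 1)/1.47359 × 100 = 32.1383%

32.14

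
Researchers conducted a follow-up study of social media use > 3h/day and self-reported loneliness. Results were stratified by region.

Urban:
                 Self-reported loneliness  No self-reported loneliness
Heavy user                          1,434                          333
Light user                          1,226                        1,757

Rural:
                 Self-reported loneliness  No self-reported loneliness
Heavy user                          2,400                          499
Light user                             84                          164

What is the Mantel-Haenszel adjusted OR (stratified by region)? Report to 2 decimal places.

OR_MH = Σ(aᵢdᵢ/nᵢ) / Σ(bᵢcᵢ/nᵢ), where nᵢ is the stratum total.
Stratum 1 (Urban): n = 4750; a·d/n = 1434·1757/4750 = 530.4291; b·c/n = 333·1226/4750 = 85.9491
Stratum 2 (Rural): n = 3147; a·d/n = 2400·164/3147 = 125.0715; b·c/n = 499·84/3147 = 13.3194
OR_MH = (530.4291 + 125.0715) / (85.9491 + 13.3194) = 655.5005 / 99.2684 = 6.60332

6.60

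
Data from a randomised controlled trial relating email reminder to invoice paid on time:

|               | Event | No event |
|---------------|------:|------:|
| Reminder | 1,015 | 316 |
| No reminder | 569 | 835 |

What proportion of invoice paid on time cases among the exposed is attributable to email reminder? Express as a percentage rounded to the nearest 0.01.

Cells: a = 1015, b = 316, c = 569, d = 835.
Risk in exposed = 1015/1331 = 0.76258; risk in unexposed = 569/1404 = 0.40527.
RR = 0.76258/0.40527 = 1.88167
AR% = (RR − 1)/RR × 100 = (1.88167 − 1)/1.88167 × 100 = 46.8556%

46.86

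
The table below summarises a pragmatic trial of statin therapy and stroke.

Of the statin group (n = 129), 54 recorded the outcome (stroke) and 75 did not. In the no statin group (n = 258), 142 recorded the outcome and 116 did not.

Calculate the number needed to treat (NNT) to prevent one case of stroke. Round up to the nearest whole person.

8

Risk in treated group = 54/129 = 0.41860; risk in control = 142/258 = 0.55039.
Absolute risk reduction = 0.55039 − 0.41860 = 0.13178
NNT = 1 / ARR = 1 / 0.13178 = 7.588 → round up → 8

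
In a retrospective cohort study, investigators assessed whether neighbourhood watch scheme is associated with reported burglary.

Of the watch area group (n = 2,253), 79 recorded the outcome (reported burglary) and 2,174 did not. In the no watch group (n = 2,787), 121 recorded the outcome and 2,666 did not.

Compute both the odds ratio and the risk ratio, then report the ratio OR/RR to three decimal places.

0.991

From the description: a = 79, b = 2174, c = 121, d = 2666.
OR = (79·2666)/(2174·121) = 210614/263054 = 0.80065
Risk in exposed = 79/2253 = 0.03506; risk in unexposed = 121/2787 = 0.04342; RR = 0.80764
OR/RR = 0.80065 / 0.80764 = 0.99135
The outcome is rare in both groups, so OR ≈ RR (ratio near 1).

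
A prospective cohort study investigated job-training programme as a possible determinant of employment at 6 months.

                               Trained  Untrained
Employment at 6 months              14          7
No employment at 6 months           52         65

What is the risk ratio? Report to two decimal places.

Reading the table with exposure as columns: a = 14 (Trained, case), b = 52 (Trained, non-case), c = 7 (Untrained, case), d = 65.
Risk in exposed = 14/66 = 0.21212; risk in unexposed = 7/72 = 0.09722.
RR = 0.21212 / 0.09722 = 2.18182
The risk among the exposed is 2.18 times that among the unexposed.

2.18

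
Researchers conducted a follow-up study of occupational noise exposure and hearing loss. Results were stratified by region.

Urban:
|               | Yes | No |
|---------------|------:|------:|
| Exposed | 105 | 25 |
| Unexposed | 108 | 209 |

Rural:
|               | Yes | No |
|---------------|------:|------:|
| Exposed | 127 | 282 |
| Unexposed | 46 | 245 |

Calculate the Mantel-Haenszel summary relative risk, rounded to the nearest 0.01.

2.18

RR_MH = Σ(aᵢ·n₀ᵢ/nᵢ) / Σ(cᵢ·n₁ᵢ/nᵢ), with n₁ᵢ = aᵢ+bᵢ (exposed), n₀ᵢ = cᵢ+dᵢ (unexposed), nᵢ = n₁ᵢ+n₀ᵢ.
Stratum 1 (Urban): n₁ = 130, n₀ = 317, n = 447; a·n₀/n = 105·317/447 = 74.4631; c·n₁/n = 108·130/447 = 31.4094
Stratum 2 (Rural): n₁ = 409, n₀ = 291, n = 700; a·n₀/n = 127·291/700 = 52.7957; c·n₁/n = 46·409/700 = 26.8771
RR_MH = (74.4631 + 52.7957) / (31.4094 + 26.8771) = 127.2588 / 58.2865 = 2.18333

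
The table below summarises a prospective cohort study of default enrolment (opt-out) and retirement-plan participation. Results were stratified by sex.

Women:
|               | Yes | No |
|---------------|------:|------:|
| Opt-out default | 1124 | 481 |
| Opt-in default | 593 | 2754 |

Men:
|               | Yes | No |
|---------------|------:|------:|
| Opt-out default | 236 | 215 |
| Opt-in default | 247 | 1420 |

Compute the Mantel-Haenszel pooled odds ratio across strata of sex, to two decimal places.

9.48

OR_MH = Σ(aᵢdᵢ/nᵢ) / Σ(bᵢcᵢ/nᵢ), where nᵢ is the stratum total.
Stratum 1 (Women): n = 4952; a·d/n = 1124·2754/4952 = 625.1002; b·c/n = 481·593/4952 = 57.5996
Stratum 2 (Men): n = 2118; a·d/n = 236·1420/2118 = 158.2247; b·c/n = 215·247/2118 = 25.0732
OR_MH = (625.1002 + 158.2247) / (57.5996 + 25.0732) = 783.3249 / 82.6727 = 9.47501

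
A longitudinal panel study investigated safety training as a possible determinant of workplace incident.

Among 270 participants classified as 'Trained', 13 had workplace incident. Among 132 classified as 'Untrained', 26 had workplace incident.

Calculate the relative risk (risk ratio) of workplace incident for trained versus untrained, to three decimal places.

From the description: a = 13, b = 257, c = 26, d = 106.
Risk in exposed = 13/270 = 0.04815; risk in unexposed = 26/132 = 0.19697.
RR = 0.04815 / 0.19697 = 0.24444
The risk is 76% lower among the exposed than among the unexposed.

0.244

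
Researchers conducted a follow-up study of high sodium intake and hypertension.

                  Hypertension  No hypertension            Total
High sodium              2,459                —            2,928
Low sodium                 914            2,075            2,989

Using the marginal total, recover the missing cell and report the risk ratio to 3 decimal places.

2.746

The missing cell is in the exposed row: 2928 − 2459 = 469.
So a = 2459, b = 469, c = 914, d = 2075.
RR = [a/(a+b)] / [c/(c+d)] = (2459/2928) / (914/2989) = 0.83982/0.30579 = 2.74642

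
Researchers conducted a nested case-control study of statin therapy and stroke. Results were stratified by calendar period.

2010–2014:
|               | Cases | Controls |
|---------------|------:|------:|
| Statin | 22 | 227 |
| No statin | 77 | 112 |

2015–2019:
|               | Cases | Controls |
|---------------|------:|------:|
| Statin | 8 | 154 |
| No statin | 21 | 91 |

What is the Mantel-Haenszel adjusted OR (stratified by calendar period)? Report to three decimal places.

0.160

OR_MH = Σ(aᵢdᵢ/nᵢ) / Σ(bᵢcᵢ/nᵢ), where nᵢ is the stratum total.
Stratum 1 (2010–2014): n = 438; a·d/n = 22·112/438 = 5.6256; b·c/n = 227·77/438 = 39.9064
Stratum 2 (2015–2019): n = 274; a·d/n = 8·91/274 = 2.6569; b·c/n = 154·21/274 = 11.8029
OR_MH = (5.6256 + 2.6569) / (39.9064 + 11.8029) = 8.2825 / 51.7093 = 0.16017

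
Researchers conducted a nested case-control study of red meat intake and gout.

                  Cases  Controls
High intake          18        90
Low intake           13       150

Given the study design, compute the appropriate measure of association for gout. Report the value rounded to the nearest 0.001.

Cells: a = 18, b = 90, c = 13, d = 150.
This is a nested case-control study: participants were sampled on outcome status, so risks in the source population cannot be estimated directly — relative risk is not valid here. The odds ratio is the appropriate measure.
OR = (a·d)/(b·c) = (18 × 150) / (90 × 13) = 2700 / 1170 = 2.30769

2.308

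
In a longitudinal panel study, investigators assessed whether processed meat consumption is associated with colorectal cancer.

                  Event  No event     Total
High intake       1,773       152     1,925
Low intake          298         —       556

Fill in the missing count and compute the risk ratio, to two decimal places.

1.72

The missing cell is in the unexposed row: 556 − 298 = 258.
So a = 1773, b = 152, c = 298, d = 258.
RR = [a/(a+b)] / [c/(c+d)] = (1773/1925) / (298/556) = 0.92104/0.53597 = 1.71845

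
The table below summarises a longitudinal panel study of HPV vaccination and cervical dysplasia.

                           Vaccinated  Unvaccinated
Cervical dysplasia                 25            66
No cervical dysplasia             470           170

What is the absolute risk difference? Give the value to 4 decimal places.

Reading the table with exposure as columns: a = 25 (Vaccinated, case), b = 470 (Vaccinated, non-case), c = 66 (Unvaccinated, case), d = 170.
Risk in exposed = 25/495 = 0.050505; risk in unexposed = 66/236 = 0.279661.
Risk difference = 0.050505 − 0.279661 = -0.229156

-0.2292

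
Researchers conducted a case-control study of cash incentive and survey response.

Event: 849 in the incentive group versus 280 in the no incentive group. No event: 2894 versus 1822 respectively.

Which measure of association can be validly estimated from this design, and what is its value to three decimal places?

1.909

From the description: a = 849, b = 2894, c = 280, d = 1822.
This is a case-control study: participants were sampled on outcome status, so risks in the source population cannot be estimated directly — relative risk is not valid here. The odds ratio is the appropriate measure.
OR = (a·d)/(b·c) = (849 × 1822) / (2894 × 280) = 1546878 / 810320 = 1.90897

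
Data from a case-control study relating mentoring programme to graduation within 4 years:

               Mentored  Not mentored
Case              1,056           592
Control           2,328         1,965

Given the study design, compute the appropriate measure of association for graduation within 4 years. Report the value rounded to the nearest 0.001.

1.506

Reading the table with exposure as columns: a = 1056 (Mentored, case), b = 2328 (Mentored, non-case), c = 592 (Not mentored, case), d = 1965.
This is a case-control study: participants were sampled on outcome status, so risks in the source population cannot be estimated directly — relative risk is not valid here. The odds ratio is the appropriate measure.
OR = (a·d)/(b·c) = (1056 × 1965) / (2328 × 592) = 2075040 / 1378176 = 1.50564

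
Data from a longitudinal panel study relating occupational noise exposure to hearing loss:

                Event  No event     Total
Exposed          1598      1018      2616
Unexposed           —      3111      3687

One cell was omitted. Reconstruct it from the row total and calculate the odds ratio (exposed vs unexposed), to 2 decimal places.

The missing cell is in the unexposed row: 3687 − 3111 = 576.
So a = 1598, b = 1018, c = 576, d = 3111.
OR = (a·d)/(b·c) = (1598 × 3111) / (1018 × 576) = 4971378 / 586368 = 8.47826

8.48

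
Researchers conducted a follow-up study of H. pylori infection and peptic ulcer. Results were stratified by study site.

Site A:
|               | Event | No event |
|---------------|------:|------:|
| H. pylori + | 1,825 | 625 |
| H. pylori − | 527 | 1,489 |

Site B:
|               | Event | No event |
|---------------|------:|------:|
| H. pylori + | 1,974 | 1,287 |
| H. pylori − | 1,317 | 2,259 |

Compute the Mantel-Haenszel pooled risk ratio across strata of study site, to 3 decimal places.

RR_MH = Σ(aᵢ·n₀ᵢ/nᵢ) / Σ(cᵢ·n₁ᵢ/nᵢ), with n₁ᵢ = aᵢ+bᵢ (exposed), n₀ᵢ = cᵢ+dᵢ (unexposed), nᵢ = n₁ᵢ+n₀ᵢ.
Stratum 1 (Site A): n₁ = 2450, n₀ = 2016, n = 4466; a·n₀/n = 1825·2016/4466 = 823.8245; c·n₁/n = 527·2450/4466 = 289.1066
Stratum 2 (Site B): n₁ = 3261, n₀ = 3576, n = 6837; a·n₀/n = 1974·3576/6837 = 1032.4739; c·n₁/n = 1317·3261/6837 = 628.1610
RR_MH = (823.8245 + 1032.4739) / (289.1066 + 628.1610) = 1856.2983 / 917.2676 = 2.02373

2.024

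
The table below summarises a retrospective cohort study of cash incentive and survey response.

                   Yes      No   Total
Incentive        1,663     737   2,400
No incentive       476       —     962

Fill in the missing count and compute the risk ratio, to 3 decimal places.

1.400

The missing cell is in the unexposed row: 962 − 476 = 486.
So a = 1663, b = 737, c = 476, d = 486.
RR = [a/(a+b)] / [c/(c+d)] = (1663/2400) / (476/962) = 0.69292/0.49480 = 1.40039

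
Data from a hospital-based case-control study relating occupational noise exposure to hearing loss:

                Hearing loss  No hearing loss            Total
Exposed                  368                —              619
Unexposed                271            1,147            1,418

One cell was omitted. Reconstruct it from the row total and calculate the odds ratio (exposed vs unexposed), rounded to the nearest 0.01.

The missing cell is in the exposed row: 619 − 368 = 251.
So a = 368, b = 251, c = 271, d = 1147.
OR = (a·d)/(b·c) = (368 × 1147) / (251 × 271) = 422096 / 68021 = 6.20538

6.21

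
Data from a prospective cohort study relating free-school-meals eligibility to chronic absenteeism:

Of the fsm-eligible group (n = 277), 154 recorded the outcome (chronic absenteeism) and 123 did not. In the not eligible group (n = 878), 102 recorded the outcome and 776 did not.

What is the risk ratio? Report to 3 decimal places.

4.786

From the description: a = 154, b = 123, c = 102, d = 776.
Risk in exposed = 154/277 = 0.55596; risk in unexposed = 102/878 = 0.11617.
RR = 0.55596 / 0.11617 = 4.78559
The risk among the exposed is 4.79 times that among the unexposed.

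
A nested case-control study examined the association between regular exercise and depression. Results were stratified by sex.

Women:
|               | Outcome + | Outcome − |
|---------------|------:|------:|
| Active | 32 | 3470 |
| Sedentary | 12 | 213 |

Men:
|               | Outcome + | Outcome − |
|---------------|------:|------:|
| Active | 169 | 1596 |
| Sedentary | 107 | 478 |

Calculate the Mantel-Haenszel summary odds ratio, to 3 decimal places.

OR_MH = Σ(aᵢdᵢ/nᵢ) / Σ(bᵢcᵢ/nᵢ), where nᵢ is the stratum total.
Stratum 1 (Women): n = 3727; a·d/n = 32·213/3727 = 1.8288; b·c/n = 3470·12/3727 = 11.1725
Stratum 2 (Men): n = 2350; a·d/n = 169·478/2350 = 34.3753; b·c/n = 1596·107/2350 = 72.6689
OR_MH = (1.8288 + 34.3753) / (11.1725 + 72.6689) = 36.2041 / 83.8415 = 0.43182

0.432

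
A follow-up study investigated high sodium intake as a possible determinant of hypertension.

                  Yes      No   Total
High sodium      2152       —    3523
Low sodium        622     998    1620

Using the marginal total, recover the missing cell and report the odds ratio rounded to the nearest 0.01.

2.52

The missing cell is in the exposed row: 3523 − 2152 = 1371.
So a = 2152, b = 1371, c = 622, d = 998.
OR = (a·d)/(b·c) = (2152 × 998) / (1371 × 622) = 2147696 / 852762 = 2.51852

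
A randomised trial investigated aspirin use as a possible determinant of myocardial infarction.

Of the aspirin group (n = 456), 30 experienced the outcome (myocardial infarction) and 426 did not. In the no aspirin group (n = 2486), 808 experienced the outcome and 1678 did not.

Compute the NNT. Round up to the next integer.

4

Risk in treated group = 30/456 = 0.06579; risk in control = 808/2486 = 0.32502.
Absolute risk reduction = 0.32502 − 0.06579 = 0.25923
NNT = 1 / ARR = 1 / 0.25923 = 3.858 → round up → 4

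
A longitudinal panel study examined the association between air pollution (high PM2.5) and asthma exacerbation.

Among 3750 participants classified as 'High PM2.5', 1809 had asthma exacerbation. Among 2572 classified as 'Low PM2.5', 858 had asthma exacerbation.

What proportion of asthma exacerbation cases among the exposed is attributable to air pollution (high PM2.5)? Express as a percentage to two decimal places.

30.85

From the description: a = 1809, b = 1941, c = 858, d = 1714.
Risk in exposed = 1809/3750 = 0.48240; risk in unexposed = 858/2572 = 0.33359.
RR = 0.48240/0.33359 = 1.44608
AR% = (RR − 1)/RR × 100 = (1.44608 − 1)/1.44608 × 100 = 30.8473%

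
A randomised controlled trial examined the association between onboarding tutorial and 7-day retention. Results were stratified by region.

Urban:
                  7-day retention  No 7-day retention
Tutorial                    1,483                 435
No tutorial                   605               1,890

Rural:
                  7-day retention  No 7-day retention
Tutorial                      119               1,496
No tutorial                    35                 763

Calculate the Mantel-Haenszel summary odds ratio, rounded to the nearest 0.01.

8.27

OR_MH = Σ(aᵢdᵢ/nᵢ) / Σ(bᵢcᵢ/nᵢ), where nᵢ is the stratum total.
Stratum 1 (Urban): n = 4413; a·d/n = 1483·1890/4413 = 635.1394; b·c/n = 435·605/4413 = 59.6363
Stratum 2 (Rural): n = 2413; a·d/n = 119·763/2413 = 37.6283; b·c/n = 1496·35/2413 = 21.6991
OR_MH = (635.1394 + 37.6283) / (59.6363 + 21.6991) = 672.7676 / 81.3354 = 8.27152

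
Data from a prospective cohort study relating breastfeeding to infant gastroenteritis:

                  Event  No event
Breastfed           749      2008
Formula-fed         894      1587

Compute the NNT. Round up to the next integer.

Risk in treated group = 749/2757 = 0.27167; risk in control = 894/2481 = 0.36034.
Absolute risk reduction = 0.36034 − 0.27167 = 0.08867
NNT = 1 / ARR = 1 / 0.08867 = 11.278 → round up → 12

12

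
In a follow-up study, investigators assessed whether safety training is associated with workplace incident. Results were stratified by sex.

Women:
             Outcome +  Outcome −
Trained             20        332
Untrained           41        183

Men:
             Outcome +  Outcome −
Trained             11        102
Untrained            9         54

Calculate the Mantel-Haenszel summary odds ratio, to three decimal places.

0.337

OR_MH = Σ(aᵢdᵢ/nᵢ) / Σ(bᵢcᵢ/nᵢ), where nᵢ is the stratum total.
Stratum 1 (Women): n = 576; a·d/n = 20·183/576 = 6.3542; b·c/n = 332·41/576 = 23.6319
Stratum 2 (Men): n = 176; a·d/n = 11·54/176 = 3.3750; b·c/n = 102·9/176 = 5.2159
OR_MH = (6.3542 + 3.3750) / (23.6319 + 5.2159) = 9.7292 / 28.8479 = 0.33726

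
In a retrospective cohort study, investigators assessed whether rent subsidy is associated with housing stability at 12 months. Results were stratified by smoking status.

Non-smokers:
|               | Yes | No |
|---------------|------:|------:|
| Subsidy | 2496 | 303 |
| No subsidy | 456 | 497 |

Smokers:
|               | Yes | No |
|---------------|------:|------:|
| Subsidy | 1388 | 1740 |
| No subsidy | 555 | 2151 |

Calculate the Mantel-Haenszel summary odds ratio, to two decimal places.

OR_MH = Σ(aᵢdᵢ/nᵢ) / Σ(bᵢcᵢ/nᵢ), where nᵢ is the stratum total.
Stratum 1 (Non-smokers): n = 3752; a·d/n = 2496·497/3752 = 330.6269; b·c/n = 303·456/3752 = 36.8252
Stratum 2 (Smokers): n = 5834; a·d/n = 1388·2151/5834 = 511.7566; b·c/n = 1740·555/5834 = 165.5297
OR_MH = (330.6269 + 511.7566) / (36.8252 + 165.5297) = 842.3835 / 202.3548 = 4.16290

4.16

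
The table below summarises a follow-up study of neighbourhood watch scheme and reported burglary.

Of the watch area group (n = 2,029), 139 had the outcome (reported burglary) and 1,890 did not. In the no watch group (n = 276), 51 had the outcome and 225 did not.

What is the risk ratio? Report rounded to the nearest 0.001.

From the description: a = 139, b = 1890, c = 51, d = 225.
Risk in exposed = 139/2029 = 0.06851; risk in unexposed = 51/276 = 0.18478.
RR = 0.06851 / 0.18478 = 0.37074
The risk is 63% lower among the exposed than among the unexposed.

0.371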